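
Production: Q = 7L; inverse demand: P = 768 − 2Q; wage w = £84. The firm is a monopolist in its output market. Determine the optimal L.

Marginal revenue from the inverse demand is MR = 768 − 4Q.
The marginal product is MP_L = 7.
A monopolist hires until marginal revenue product equals the wage: MR·MP_L = w.
(768 − 28L)·7 = 84, so L = 27.

L* = 27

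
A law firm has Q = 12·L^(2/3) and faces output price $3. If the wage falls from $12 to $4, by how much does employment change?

From P·MP_L = w with MP_L = 8·L^(-1/3), the labor demand is L(w) = (24/w)^(3).
At w = 12: L = 8. At w = 4: L = 216.
ΔL = 216 − 8 = 208.

ΔL = 208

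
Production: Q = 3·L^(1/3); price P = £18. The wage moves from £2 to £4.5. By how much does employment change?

From P·MP_L = w with MP_L = L^(-2/3), the labor demand is L(w) = (18/w)^(3/2).
At w = 2: L = 27. At w = 4.5: L = 8.
ΔL = 8 − 27 = -19.

ΔL = -19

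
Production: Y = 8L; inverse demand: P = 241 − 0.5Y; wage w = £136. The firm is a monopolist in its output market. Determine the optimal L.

Marginal revenue from the inverse demand is MR = 241 − Y.
The marginal product is MP_L = 8.
A monopolist hires until marginal revenue product equals the wage: MR·MP_L = w.
(241 − 8L)·8 = 136, so L = 28.

L* = 28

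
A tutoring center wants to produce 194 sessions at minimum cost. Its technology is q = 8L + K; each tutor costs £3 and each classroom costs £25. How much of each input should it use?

L* = 24.25, K* = 0

The inputs are perfect substitutes, so the firm uses whichever has the lower cost per unit of output.
Cost per unit of output via L is 0.375; via K it is 25. L is cheaper.
Producing q = 194 with L alone: L = 24.25, K = 0.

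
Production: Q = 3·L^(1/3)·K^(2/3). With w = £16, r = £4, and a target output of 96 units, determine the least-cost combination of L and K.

L* = 8, K* = 64

Cost minimization requires the marginal rate of technical substitution to equal the input-price ratio: MP_L/MP_K = w/r.
Here MP_L/MP_K = (1/3)·(K/L)/(2/3) = 0.5·(K/L). Setting this equal to 16/4 = 4 gives K = 8L.
Substituting into Q = 96: 3·L^(1/3)·(8L)^(2/3) = 96.
Solving, L = 8 and K = 64.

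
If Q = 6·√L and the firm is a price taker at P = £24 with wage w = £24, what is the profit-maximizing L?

L* = 9

MP_L = (1/2)·6·L^(-1/2) = 3·L^(-1/2).
Profit maximization for a price taker requires P·MP_L = w: 24·3·L^(-1/2) = 24.
So L^(-1/2) = 1/3, which gives L = 9.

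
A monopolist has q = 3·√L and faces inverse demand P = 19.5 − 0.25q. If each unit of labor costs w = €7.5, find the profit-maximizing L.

L* = 9

Marginal revenue from the inverse demand is MR = 19.5 − 0.5q.
The marginal product is MP_L = 1.5·L^(-1/2).
A monopolist hires until marginal revenue product equals the wage: MR·MP_L = w.
At L, q = 3·√L. Substituting and solving: (19.5 − 1.5·√L)·1.5·L^(-1/2) = 7.5 gives L = 9.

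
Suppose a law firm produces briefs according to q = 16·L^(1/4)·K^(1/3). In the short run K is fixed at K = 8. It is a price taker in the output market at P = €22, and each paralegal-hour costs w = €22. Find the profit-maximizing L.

L* = 16

With K = 8, MP_L = (1/4)·16·L^(-3/4)·8^(1/3) = 8·L^(-3/4).
Profit maximization for a price taker requires P·MP_L = w: 22·8·L^(-3/4) = 22.
So L^(-3/4) = 0.125, which gives L = 16.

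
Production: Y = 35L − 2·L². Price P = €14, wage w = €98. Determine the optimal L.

L* = 7

The marginal product of L is MP_L = 35 − 4L.
A price-taking firm hires until the value of the marginal product equals the wage: P·MP_L = w, so 14·(35 − 4L) = 98.
Then 35 − 4L = 7, giving L = 7.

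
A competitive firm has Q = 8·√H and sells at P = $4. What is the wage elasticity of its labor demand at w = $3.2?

MP_H = (1/2)·8·H^(-1/2), so P·MP_H = w gives 16·H^(-1/2) = w.
Solving, H(w) = (16/w)^(2). This is a constant-elasticity form: H ∝ w^(−2), so ε = −2.

ε = -2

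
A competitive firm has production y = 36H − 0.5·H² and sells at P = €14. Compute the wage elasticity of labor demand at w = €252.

ε = -1

From P·MP_H = w with MP_H = 36 − H, labor demand is H(w) = 36 − w/14.
dH/dw = −1/(14) = -1/14.
At w = 252, H = 18, so ε = (dH/dw)·(w/H) = (-1/14)·(252/18) = -1.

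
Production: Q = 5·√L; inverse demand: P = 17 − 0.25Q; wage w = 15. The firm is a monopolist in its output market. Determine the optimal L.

Marginal revenue from the inverse demand is MR = 17 − 0.5Q.
The marginal product is MP_L = 2.5·L^(-1/2).
A monopolist hires until marginal revenue product equals the wage: MR·MP_L = w.
At L, Q = 5·√L. Substituting and solving: (17 − 2.5·√L)·2.5·L^(-1/2) = 15 gives L = 4.

L* = 4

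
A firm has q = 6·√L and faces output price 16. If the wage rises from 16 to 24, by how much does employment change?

From P·MP_L = w with MP_L = 3·L^(-1/2), the labor demand is L(w) = (48/w)^(2).
At w = 16: L = 9. At w = 24: L = 4.
ΔL = 4 − 9 = -5.

ΔL = -5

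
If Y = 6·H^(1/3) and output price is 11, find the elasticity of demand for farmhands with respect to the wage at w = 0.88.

MP_H = (1/3)·6·H^(-2/3), so P·MP_H = w gives 22·H^(-2/3) = w.
Solving, H(w) = (22/w)^(3/2). This is a constant-elasticity form: H ∝ w^(−3/2), so ε = −3/2.

ε = -1.5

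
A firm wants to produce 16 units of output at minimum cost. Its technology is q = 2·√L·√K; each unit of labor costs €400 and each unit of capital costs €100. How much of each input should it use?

Cost minimization requires the marginal rate of technical substitution to equal the input-price ratio: MP_L/MP_K = w/r.
Here MP_L/MP_K = (1/2)·(K/L)/(1/2) = (K/L). Setting this equal to 400/100 = 4 gives K = 4L.
Substituting into q = 16: 2·L^(1/2)·(4L)^(1/2) = 16.
Solving, L = 4 and K = 16.

L* = 4, K* = 16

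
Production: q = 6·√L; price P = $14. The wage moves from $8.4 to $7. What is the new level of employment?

L* = 36

From P·MP_L = w with MP_L = 3·L^(-1/2), the labor demand is L(w) = (42/w)^(2).
At w = 8.4: L = 25. At w = 7: L = 36.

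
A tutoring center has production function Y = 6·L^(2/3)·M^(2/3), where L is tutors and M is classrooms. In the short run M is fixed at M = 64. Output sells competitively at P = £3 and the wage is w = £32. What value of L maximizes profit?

L* = 216

With M = 64, MP_L = (2/3)·6·L^(-1/3)·64^(2/3) = 64·L^(-1/3).
Profit maximization for a price taker requires P·MP_L = w: 3·64·L^(-1/3) = 32.
So L^(-1/3) = 1/6, which gives L = 216.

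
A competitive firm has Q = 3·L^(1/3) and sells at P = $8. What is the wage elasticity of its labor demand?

MP_L = (1/3)·3·L^(-2/3), so P·MP_L = w gives 8·L^(-2/3) = w.
Solving, L(w) = (8/w)^(3/2). This is a constant-elasticity form: L ∝ w^(−3/2), so ε = −3/2.

ε = -1.5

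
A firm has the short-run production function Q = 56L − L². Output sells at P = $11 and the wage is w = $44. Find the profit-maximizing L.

L* = 26

The marginal product of L is MP_L = 56 − 2L.
A price-taking firm hires until the value of the marginal product equals the wage: P·MP_L = w, so 11·(56 − 2L) = 44.
Then 56 − 2L = 4, giving L = 26.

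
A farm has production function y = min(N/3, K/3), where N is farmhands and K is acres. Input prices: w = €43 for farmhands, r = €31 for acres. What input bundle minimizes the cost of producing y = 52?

N* = 156, K* = 156

With a fixed-proportions technology, the cost-minimizing bundle uses no slack in either input: N/3 = K/3 = y.
So N = 3·52 = 156 and K = 3·52 = 156.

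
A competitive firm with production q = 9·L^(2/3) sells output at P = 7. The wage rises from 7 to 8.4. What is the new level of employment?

L* = 125

From P·MP_L = w with MP_L = 6·L^(-1/3), the labor demand is L(w) = (42/w)^(3).
At w = 7: L = 216. At w = 8.4: L = 125.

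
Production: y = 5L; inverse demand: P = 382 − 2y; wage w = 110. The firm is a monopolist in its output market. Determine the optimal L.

L* = 18

Marginal revenue from the inverse demand is MR = 382 − 4y.
The marginal product is MP_L = 5.
A monopolist hires until marginal revenue product equals the wage: MR·MP_L = w.
(382 − 20L)·5 = 110, so L = 18.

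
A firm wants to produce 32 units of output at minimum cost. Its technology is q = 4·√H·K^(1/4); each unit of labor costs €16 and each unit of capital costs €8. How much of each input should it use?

Cost minimization requires the marginal rate of technical substitution to equal the input-price ratio: MP_H/MP_K = w/r.
Here MP_H/MP_K = (1/2)·(K/H)/(1/4) = 2·(K/H). Setting this equal to 16/8 = 2 gives K = H.
Substituting into q = 32: 4·H^(1/2)·(H)^(1/4) = 32.
Solving, H = 16 and K = 16.

H* = 16, K* = 16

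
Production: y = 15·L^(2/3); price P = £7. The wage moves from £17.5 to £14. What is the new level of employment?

L* = 125

From P·MP_L = w with MP_L = 10·L^(-1/3), the labor demand is L(w) = (70/w)^(3).
At w = 17.5: L = 64. At w = 14: L = 125.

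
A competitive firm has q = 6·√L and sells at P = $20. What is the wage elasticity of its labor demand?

MP_L = (1/2)·6·L^(-1/2), so P·MP_L = w gives 60·L^(-1/2) = w.
Solving, L(w) = (60/w)^(2). This is a constant-elasticity form: L ∝ w^(−2), so ε = −2.

ε = -2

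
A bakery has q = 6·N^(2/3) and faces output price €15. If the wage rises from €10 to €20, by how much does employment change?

ΔN = -189

From P·MP_N = w with MP_N = 4·N^(-1/3), the labor demand is N(w) = (60/w)^(3).
At w = 10: N = 216. At w = 20: N = 27.
ΔN = 27 − 216 = -189.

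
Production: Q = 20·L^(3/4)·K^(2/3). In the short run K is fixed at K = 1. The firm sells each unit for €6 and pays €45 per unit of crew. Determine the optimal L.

With K = 1, MP_L = (3/4)·20·L^(-1/4)·1^(2/3) = 15·L^(-1/4).
Profit maximization for a price taker requires P·MP_L = w: 6·15·L^(-1/4) = 45.
So L^(-1/4) = 0.5, which gives L = 16.

L* = 16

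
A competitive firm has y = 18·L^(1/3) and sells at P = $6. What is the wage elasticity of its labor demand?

ε = -1.5

MP_L = (1/3)·18·L^(-2/3), so P·MP_L = w gives 36·L^(-2/3) = w.
Solving, L(w) = (36/w)^(3/2). This is a constant-elasticity form: L ∝ w^(−3/2), so ε = −3/2.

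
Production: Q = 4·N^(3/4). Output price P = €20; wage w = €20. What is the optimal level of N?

MP_N = (3/4)·4·N^(-1/4) = 3·N^(-1/4).
Profit maximization for a price taker requires P·MP_N = w: 20·3·N^(-1/4) = 20.
So N^(-1/4) = 1/3, which gives N = 81.

N* = 81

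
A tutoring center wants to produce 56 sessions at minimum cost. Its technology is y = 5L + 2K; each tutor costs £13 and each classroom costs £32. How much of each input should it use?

The inputs are perfect substitutes, so the firm uses whichever has the lower cost per unit of output.
Cost per unit of output via L is w/5 = 2.6; via K it is r/2 = 16. L is cheaper.
Producing y = 56 with L alone: L = 11.2, K = 0.

L* = 11.2, K* = 0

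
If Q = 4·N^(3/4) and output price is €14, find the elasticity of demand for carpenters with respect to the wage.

MP_N = (3/4)·4·N^(-1/4), so P·MP_N = w gives 42·N^(-1/4) = w.
Solving, N(w) = (42/w)^(4). This is a constant-elasticity form: N ∝ w^(−4), so ε = −4.

ε = -4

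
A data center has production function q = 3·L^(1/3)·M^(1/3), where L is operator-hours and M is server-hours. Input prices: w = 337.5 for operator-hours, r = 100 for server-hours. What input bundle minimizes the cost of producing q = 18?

Cost minimization requires the marginal rate of technical substitution to equal the input-price ratio: MP_L/MP_M = w/r.
Here MP_L/MP_M = (1/3)·(M/L)/(1/3) = (M/L). Setting this equal to 337.5/100 = 3.375 gives M = 3.375L.
Substituting into q = 18: 3·L^(1/3)·(3.375L)^(1/3) = 18.
Solving, L = 8 and M = 27.

L* = 8, M* = 27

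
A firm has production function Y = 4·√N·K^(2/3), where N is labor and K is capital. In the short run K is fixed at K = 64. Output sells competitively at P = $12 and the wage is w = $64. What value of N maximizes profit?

With K = 64, MP_N = (1/2)·4·N^(-1/2)·64^(2/3) = 32·N^(-1/2).
Profit maximization for a price taker requires P·MP_N = w: 12·32·N^(-1/2) = 64.
So N^(-1/2) = 1/6, which gives N = 36.

N* = 36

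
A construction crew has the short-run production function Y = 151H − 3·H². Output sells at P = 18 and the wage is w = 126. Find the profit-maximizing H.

The marginal product of H is MP_H = 151 − 6H.
A price-taking firm hires until the value of the marginal product equals the wage: P·MP_H = w, so 18·(151 − 6H) = 126.
Then 151 − 6H = 7, giving H = 24.

H* = 24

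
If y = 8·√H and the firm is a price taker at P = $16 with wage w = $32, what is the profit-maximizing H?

MP_H = (1/2)·8·H^(-1/2) = 4·H^(-1/2).
Profit maximization for a price taker requires P·MP_H = w: 16·4·H^(-1/2) = 32.
So H^(-1/2) = 0.5, which gives H = 4.

H* = 4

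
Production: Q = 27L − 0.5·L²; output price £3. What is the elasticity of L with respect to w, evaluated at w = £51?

From P·MP_L = w with MP_L = 27 − L, labor demand is L(w) = 27 − w/3.
dL/dw = −1/(3) = -1/3.
At w = 51, L = 10, so ε = (dL/dw)·(w/L) = (-1/3)·(51/10) = -1.7.

ε = -1.7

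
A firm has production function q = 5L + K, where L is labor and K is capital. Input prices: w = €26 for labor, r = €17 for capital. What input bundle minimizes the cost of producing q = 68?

L* = 13.6, K* = 0

The inputs are perfect substitutes, so the firm uses whichever has the lower cost per unit of output.
Cost per unit of output via L is 5.2; via K it is 17. L is cheaper.
Producing q = 68 with L alone: L = 13.6, K = 0.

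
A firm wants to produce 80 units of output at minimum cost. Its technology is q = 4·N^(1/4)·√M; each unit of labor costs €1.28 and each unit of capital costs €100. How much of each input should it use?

N* = 625, M* = 16

Cost minimization requires the marginal rate of technical substitution to equal the input-price ratio: MP_N/MP_M = w/r.
Here MP_N/MP_M = (1/4)·(M/N)/(1/2) = 0.5·(M/N). Setting this equal to 1.28/100 = 0.0128 gives M = 0.0256N.
Substituting into q = 80: 4·N^(1/4)·(0.0256N)^(1/2) = 80.
Solving, N = 625 and M = 16.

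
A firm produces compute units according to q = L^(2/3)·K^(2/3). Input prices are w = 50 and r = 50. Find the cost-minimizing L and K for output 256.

L* = 64, K* = 64

Cost minimization requires the marginal rate of technical substitution to equal the input-price ratio: MP_L/MP_K = w/r.
Here MP_L/MP_K = (2/3)·(K/L)/(2/3) = (K/L). Setting this equal to 50/50 = 1 gives K = L.
Substituting into q = 256: L^(2/3)·(L)^(2/3) = 256.
Solving, L = 64 and K = 64.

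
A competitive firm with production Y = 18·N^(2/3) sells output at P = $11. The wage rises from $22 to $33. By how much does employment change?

From P·MP_N = w with MP_N = 12·N^(-1/3), the labor demand is N(w) = (132/w)^(3).
At w = 22: N = 216. At w = 33: N = 64.
ΔN = 64 − 216 = -152.

ΔN = -152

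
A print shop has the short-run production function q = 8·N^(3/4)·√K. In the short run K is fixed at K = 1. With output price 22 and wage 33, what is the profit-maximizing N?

N* = 256

With K = 1, MP_N = (3/4)·8·N^(-1/4)·1^(1/2) = 6·N^(-1/4).
Profit maximization for a price taker requires P·MP_N = w: 22·6·N^(-1/4) = 33.
So N^(-1/4) = 0.25, which gives N = 256.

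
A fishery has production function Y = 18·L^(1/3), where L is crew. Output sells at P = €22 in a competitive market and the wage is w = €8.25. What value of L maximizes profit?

MP_L = (1/3)·18·L^(-2/3) = 6·L^(-2/3).
Profit maximization for a price taker requires P·MP_L = w: 22·6·L^(-2/3) = 8.25.
So L^(-2/3) = 0.0625, which gives L = 64.

L* = 64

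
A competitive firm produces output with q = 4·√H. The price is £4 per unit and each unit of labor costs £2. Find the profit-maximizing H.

H* = 16

MP_H = (1/2)·4·H^(-1/2) = 2·H^(-1/2).
Profit maximization for a price taker requires P·MP_H = w: 4·2·H^(-1/2) = 2.
So H^(-1/2) = 0.25, which gives H = 16.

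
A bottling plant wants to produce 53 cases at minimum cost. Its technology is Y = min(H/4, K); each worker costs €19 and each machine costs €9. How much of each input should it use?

H* = 212, K* = 53

With a fixed-proportions technology, the cost-minimizing bundle uses no slack in either input: H/4 = K = Y.
So H = 4·53 = 212 and K = 53.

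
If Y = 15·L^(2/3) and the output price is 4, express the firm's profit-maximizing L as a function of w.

MP_L = (2/3)·15·L^(-1/3) = 10·L^(-1/3).
Setting P·MP_L = w: 40·L^(-1/3) = w.
Solving for L: L^(-1/3) = w/40, so L = (40/w)^(3).

L(w) = 64000/w³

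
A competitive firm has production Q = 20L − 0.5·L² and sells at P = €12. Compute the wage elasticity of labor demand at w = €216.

From P·MP_L = w with MP_L = 20 − L, labor demand is L(w) = 20 − w/12.
dL/dw = −1/(12) = -1/12.
At w = 216, L = 2, so ε = (dL/dw)·(w/L) = (-1/12)·(216/2) = -9.

ε = -9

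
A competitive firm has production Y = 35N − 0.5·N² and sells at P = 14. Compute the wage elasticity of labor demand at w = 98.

ε = -0.25

From P·MP_N = w with MP_N = 35 − N, labor demand is N(w) = 35 − w/14.
dN/dw = −1/(14) = -1/14.
At w = 98, N = 28, so ε = (dN/dw)·(w/N) = (-1/14)·(98/28) = -0.25.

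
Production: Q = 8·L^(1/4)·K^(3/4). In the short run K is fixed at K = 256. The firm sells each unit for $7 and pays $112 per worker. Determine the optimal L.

L* = 16

With K = 256, MP_L = (1/4)·8·L^(-3/4)·256^(3/4) = 128·L^(-3/4).
Profit maximization for a price taker requires P·MP_L = w: 7·128·L^(-3/4) = 112.
So L^(-3/4) = 0.125, which gives L = 16.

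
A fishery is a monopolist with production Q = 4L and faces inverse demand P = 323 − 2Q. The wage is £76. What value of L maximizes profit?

L* = 19

Marginal revenue from the inverse demand is MR = 323 − 4Q.
The marginal product is MP_L = 4.
A monopolist hires until marginal revenue product equals the wage: MR·MP_L = w.
(323 − 16L)·4 = 76, so L = 19.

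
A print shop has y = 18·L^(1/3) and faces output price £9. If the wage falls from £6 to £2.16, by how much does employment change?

ΔL = 98

From P·MP_L = w with MP_L = 6·L^(-2/3), the labor demand is L(w) = (54/w)^(3/2).
At w = 6: L = 27. At w = 2.16: L = 125.
ΔL = 125 − 27 = 98.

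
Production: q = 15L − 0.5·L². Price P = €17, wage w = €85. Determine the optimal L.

The marginal product of L is MP_L = 15 − L.
A price-taking firm hires until the value of the marginal product equals the wage: P·MP_L = w, so 17·(15 − L) = 85.
Then 15 − L = 5, giving L = 10.

L* = 10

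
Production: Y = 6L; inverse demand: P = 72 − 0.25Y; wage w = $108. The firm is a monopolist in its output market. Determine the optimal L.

Marginal revenue from the inverse demand is MR = 72 − 0.5Y.
The marginal product is MP_L = 6.
A monopolist hires until marginal revenue product equals the wage: MR·MP_L = w.
(72 − 3L)·6 = 108, so L = 18.

L* = 18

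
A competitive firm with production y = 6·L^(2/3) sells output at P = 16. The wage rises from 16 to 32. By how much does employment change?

From P·MP_L = w with MP_L = 4·L^(-1/3), the labor demand is L(w) = (64/w)^(3).
At w = 16: L = 64. At w = 32: L = 8.
ΔL = 8 − 64 = -56.

ΔL = -56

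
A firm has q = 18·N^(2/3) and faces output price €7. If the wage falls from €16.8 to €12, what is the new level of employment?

From P·MP_N = w with MP_N = 12·N^(-1/3), the labor demand is N(w) = (84/w)^(3).
At w = 16.8: N = 125. At w = 12: N = 343.

N* = 343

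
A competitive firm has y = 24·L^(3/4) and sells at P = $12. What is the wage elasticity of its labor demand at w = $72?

ε = -4

MP_L = (3/4)·24·L^(-1/4), so P·MP_L = w gives 216·L^(-1/4) = w.
Solving, L(w) = (216/w)^(4). This is a constant-elasticity form: L ∝ w^(−4), so ε = −4.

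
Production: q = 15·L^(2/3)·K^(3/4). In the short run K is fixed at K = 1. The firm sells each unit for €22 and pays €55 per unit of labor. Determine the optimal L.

L* = 64

With K = 1, MP_L = (2/3)·15·L^(-1/3)·1^(3/4) = 10·L^(-1/3).
Profit maximization for a price taker requires P·MP_L = w: 22·10·L^(-1/3) = 55.
So L^(-1/3) = 0.25, which gives L = 64.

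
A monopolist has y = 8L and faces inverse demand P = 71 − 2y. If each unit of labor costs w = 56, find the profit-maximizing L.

Marginal revenue from the inverse demand is MR = 71 − 4y.
The marginal product is MP_L = 8.
A monopolist hires until marginal revenue product equals the wage: MR·MP_L = w.
(71 − 32L)·8 = 56, so L = 2.

L* = 2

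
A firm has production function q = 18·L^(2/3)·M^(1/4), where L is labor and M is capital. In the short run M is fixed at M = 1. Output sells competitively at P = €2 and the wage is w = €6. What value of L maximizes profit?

L* = 64

With M = 1, MP_L = (2/3)·18·L^(-1/3)·1^(1/4) = 12·L^(-1/3).
Profit maximization for a price taker requires P·MP_L = w: 2·12·L^(-1/3) = 6.
So L^(-1/3) = 0.25, which gives L = 64.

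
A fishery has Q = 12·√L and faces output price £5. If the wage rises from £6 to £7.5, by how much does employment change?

From P·MP_L = w with MP_L = 6·L^(-1/2), the labor demand is L(w) = (30/w)^(2).
At w = 6: L = 25. At w = 7.5: L = 16.
ΔL = 16 − 25 = -9.

ΔL = -9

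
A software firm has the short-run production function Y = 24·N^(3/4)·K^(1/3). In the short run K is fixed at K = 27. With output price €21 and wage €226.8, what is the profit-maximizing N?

N* = 625

With K = 27, MP_N = (3/4)·24·N^(-1/4)·27^(1/3) = 54·N^(-1/4).
Profit maximization for a price taker requires P·MP_N = w: 21·54·N^(-1/4) = 226.8.
So N^(-1/4) = 0.2, which gives N = 625.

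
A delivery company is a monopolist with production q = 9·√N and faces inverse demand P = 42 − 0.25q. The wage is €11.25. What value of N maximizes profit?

N* = 36

Marginal revenue from the inverse demand is MR = 42 − 0.5q.
The marginal product is MP_N = 4.5·N^(-1/2).
A monopolist hires until marginal revenue product equals the wage: MR·MP_N = w.
At N, q = 9·√N. Substituting and solving: (42 − 4.5·√N)·4.5·N^(-1/2) = 11.25 gives N = 36.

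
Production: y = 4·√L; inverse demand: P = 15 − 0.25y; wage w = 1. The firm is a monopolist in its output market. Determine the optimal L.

L* = 36

Marginal revenue from the inverse demand is MR = 15 − 0.5y.
The marginal product is MP_L = 2·L^(-1/2).
A monopolist hires until marginal revenue product equals the wage: MR·MP_L = w.
At L, y = 4·√L. Substituting and solving: (15 − 2·√L)·2·L^(-1/2) = 1 gives L = 36.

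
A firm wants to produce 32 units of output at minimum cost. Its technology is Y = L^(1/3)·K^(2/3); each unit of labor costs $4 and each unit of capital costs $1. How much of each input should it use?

L* = 8, K* = 64

Cost minimization requires the marginal rate of technical substitution to equal the input-price ratio: MP_L/MP_K = w/r.
Here MP_L/MP_K = (1/3)·(K/L)/(2/3) = 0.5·(K/L). Setting this equal to 4/1 = 4 gives K = 8L.
Substituting into Y = 32: L^(1/3)·(8L)^(2/3) = 32.
Solving, L = 8 and K = 64.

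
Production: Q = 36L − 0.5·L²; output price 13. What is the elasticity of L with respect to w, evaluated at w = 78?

ε = -0.2

From P·MP_L = w with MP_L = 36 − L, labor demand is L(w) = 36 − w/13.
dL/dw = −1/(13) = -1/13.
At w = 78, L = 30, so ε = (dL/dw)·(w/L) = (-1/13)·(78/30) = -0.2.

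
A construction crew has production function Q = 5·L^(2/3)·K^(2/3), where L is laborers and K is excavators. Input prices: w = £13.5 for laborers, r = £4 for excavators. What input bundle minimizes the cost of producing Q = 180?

Cost minimization requires the marginal rate of technical substitution to equal the input-price ratio: MP_L/MP_K = w/r.
Here MP_L/MP_K = (2/3)·(K/L)/(2/3) = (K/L). Setting this equal to 13.5/4 = 3.375 gives K = 3.375L.
Substituting into Q = 180: 5·L^(2/3)·(3.375L)^(2/3) = 180.
Solving, L = 8 and K = 27.

L* = 8, K* = 27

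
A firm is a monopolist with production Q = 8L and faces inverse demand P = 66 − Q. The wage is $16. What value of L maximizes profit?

Marginal revenue from the inverse demand is MR = 66 − 2Q.
The marginal product is MP_L = 8.
A monopolist hires until marginal revenue product equals the wage: MR·MP_L = w.
(66 − 16L)·8 = 16, so L = 4.

L* = 4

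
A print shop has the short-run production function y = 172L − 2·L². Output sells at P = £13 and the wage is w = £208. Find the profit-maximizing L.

L* = 39

The marginal product of L is MP_L = 172 − 4L.
A price-taking firm hires until the value of the marginal product equals the wage: P·MP_L = w, so 13·(172 − 4L) = 208.
Then 172 − 4L = 16, giving L = 39.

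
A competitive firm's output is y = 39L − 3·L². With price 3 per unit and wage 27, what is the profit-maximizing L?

L* = 5

The marginal product of L is MP_L = 39 − 6L.
A price-taking firm hires until the value of the marginal product equals the wage: P·MP_L = w, so 3·(39 − 6L) = 27.
Then 39 − 6L = 9, giving L = 5.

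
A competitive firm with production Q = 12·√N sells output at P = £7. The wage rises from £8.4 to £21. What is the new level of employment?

From P·MP_N = w with MP_N = 6·N^(-1/2), the labor demand is N(w) = (42/w)^(2).
At w = 8.4: N = 25. At w = 21: N = 4.

N* = 4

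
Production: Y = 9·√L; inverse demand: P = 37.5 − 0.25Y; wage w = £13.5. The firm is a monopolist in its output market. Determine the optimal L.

Marginal revenue from the inverse demand is MR = 37.5 − 0.5Y.
The marginal product is MP_L = 4.5·L^(-1/2).
A monopolist hires until marginal revenue product equals the wage: MR·MP_L = w.
At L, Y = 9·√L. Substituting and solving: (37.5 − 4.5·√L)·4.5·L^(-1/2) = 13.5 gives L = 25.

L* = 25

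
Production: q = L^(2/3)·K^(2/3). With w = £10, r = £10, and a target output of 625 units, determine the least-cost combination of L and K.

L* = 125, K* = 125

Cost minimization requires the marginal rate of technical substitution to equal the input-price ratio: MP_L/MP_K = w/r.
Here MP_L/MP_K = (2/3)·(K/L)/(2/3) = (K/L). Setting this equal to 10/10 = 1 gives K = L.
Substituting into q = 625: L^(2/3)·(L)^(2/3) = 625.
Solving, L = 125 and K = 125.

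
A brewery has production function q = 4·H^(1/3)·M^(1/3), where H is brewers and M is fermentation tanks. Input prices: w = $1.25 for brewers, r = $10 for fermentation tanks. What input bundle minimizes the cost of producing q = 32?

Cost minimization requires the marginal rate of technical substitution to equal the input-price ratio: MP_H/MP_M = w/r.
Here MP_H/MP_M = (1/3)·(M/H)/(1/3) = (M/H). Setting this equal to 1.25/10 = 0.125 gives M = 0.125H.
Substituting into q = 32: 4·H^(1/3)·(0.125H)^(1/3) = 32.
Solving, H = 64 and M = 8.

H* = 64, M* = 8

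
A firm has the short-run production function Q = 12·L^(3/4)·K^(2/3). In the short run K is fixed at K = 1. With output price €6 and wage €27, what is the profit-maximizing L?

With K = 1, MP_L = (3/4)·12·L^(-1/4)·1^(2/3) = 9·L^(-1/4).
Profit maximization for a price taker requires P·MP_L = w: 6·9·L^(-1/4) = 27.
So L^(-1/4) = 0.5, which gives L = 16.

L* = 16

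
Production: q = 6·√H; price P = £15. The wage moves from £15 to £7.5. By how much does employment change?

From P·MP_H = w with MP_H = 3·H^(-1/2), the labor demand is H(w) = (45/w)^(2).
At w = 15: H = 9. At w = 7.5: H = 36.
ΔH = 36 − 9 = 27.

ΔH = 27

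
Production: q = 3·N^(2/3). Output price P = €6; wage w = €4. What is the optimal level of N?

N* = 27

MP_N = (2/3)·3·N^(-1/3) = 2·N^(-1/3).
Profit maximization for a price taker requires P·MP_N = w: 6·2·N^(-1/3) = 4.
So N^(-1/3) = 1/3, which gives N = 27.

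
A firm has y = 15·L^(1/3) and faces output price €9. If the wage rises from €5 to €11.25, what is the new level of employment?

From P·MP_L = w with MP_L = 5·L^(-2/3), the labor demand is L(w) = (45/w)^(3/2).
At w = 5: L = 27. At w = 11.25: L = 8.

L* = 8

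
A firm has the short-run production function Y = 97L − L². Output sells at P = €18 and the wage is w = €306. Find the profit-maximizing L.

L* = 40

The marginal product of L is MP_L = 97 − 2L.
A price-taking firm hires until the value of the marginal product equals the wage: P·MP_L = w, so 18·(97 − 2L) = 306.
Then 97 − 2L = 17, giving L = 40.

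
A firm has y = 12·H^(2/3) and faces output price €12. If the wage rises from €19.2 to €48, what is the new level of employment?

H* = 8

From P·MP_H = w with MP_H = 8·H^(-1/3), the labor demand is H(w) = (96/w)^(3).
At w = 19.2: H = 125. At w = 48: H = 8.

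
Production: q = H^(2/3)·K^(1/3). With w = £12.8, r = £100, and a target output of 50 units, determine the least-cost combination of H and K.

H* = 125, K* = 8

Cost minimization requires the marginal rate of technical substitution to equal the input-price ratio: MP_H/MP_K = w/r.
Here MP_H/MP_K = (2/3)·(K/H)/(1/3) = 2·(K/H). Setting this equal to 12.8/100 = 0.128 gives K = 0.064H.
Substituting into q = 50: H^(2/3)·(0.064H)^(1/3) = 50.
Solving, H = 125 and K = 8.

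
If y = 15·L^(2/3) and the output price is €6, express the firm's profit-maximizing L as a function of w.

MP_L = (2/3)·15·L^(-1/3) = 10·L^(-1/3).
Setting P·MP_L = w: 60·L^(-1/3) = w.
Solving for L: L^(-1/3) = w/60, so L = (60/w)^(3).

L(w) = 216000/w³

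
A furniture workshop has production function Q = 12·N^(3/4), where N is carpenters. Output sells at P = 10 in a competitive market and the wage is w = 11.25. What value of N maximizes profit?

N* = 4096

MP_N = (3/4)·12·N^(-1/4) = 9·N^(-1/4).
Profit maximization for a price taker requires P·MP_N = w: 10·9·N^(-1/4) = 11.25.
So N^(-1/4) = 0.125, which gives N = 4096.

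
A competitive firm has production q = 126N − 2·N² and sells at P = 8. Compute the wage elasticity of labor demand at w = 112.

From P·MP_N = w with MP_N = 126 − 4N, labor demand is N(w) = (126 − w/8)/4.
dN/dw = −1/(32) = -0.03125.
At w = 112, N = 28, so ε = (dN/dw)·(w/N) = (-0.03125)·(112/28) = -0.125.

ε = -0.125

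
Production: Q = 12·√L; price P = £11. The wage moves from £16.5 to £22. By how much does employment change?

From P·MP_L = w with MP_L = 6·L^(-1/2), the labor demand is L(w) = (66/w)^(2).
At w = 16.5: L = 16. At w = 22: L = 9.
ΔL = 9 − 16 = -7.

ΔL = -7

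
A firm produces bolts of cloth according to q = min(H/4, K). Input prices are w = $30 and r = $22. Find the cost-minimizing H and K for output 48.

With a fixed-proportions technology, the cost-minimizing bundle uses no slack in either input: H/4 = K = q.
So H = 4·48 = 192 and K = 48.

H* = 192, K* = 48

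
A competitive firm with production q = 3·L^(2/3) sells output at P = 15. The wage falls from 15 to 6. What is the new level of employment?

L* = 125

From P·MP_L = w with MP_L = 2·L^(-1/3), the labor demand is L(w) = (30/w)^(3).
At w = 15: L = 8. At w = 6: L = 125.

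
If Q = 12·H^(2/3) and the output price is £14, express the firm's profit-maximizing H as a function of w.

H(w) = 1404928/w³

MP_H = (2/3)·12·H^(-1/3) = 8·H^(-1/3).
Setting P·MP_H = w: 112·H^(-1/3) = w.
Solving for H: H^(-1/3) = w/112, so H = (112/w)^(3).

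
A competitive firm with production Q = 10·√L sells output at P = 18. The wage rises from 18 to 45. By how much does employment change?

From P·MP_L = w with MP_L = 5·L^(-1/2), the labor demand is L(w) = (90/w)^(2).
At w = 18: L = 25. At w = 45: L = 4.
ΔL = 4 − 25 = -21.

ΔL = -21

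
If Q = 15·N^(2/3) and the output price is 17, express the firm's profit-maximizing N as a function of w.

MP_N = (2/3)·15·N^(-1/3) = 10·N^(-1/3).
Setting P·MP_N = w: 170·N^(-1/3) = w.
Solving for N: N^(-1/3) = w/170, so N = (170/w)^(3).

N(w) = 4913000/w³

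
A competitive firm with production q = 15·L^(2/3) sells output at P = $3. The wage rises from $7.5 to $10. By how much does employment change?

ΔL = -37

From P·MP_L = w with MP_L = 10·L^(-1/3), the labor demand is L(w) = (30/w)^(3).
At w = 7.5: L = 64. At w = 10: L = 27.
ΔL = 27 − 64 = -37.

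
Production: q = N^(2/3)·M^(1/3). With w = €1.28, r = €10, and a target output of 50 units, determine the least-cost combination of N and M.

Cost minimization requires the marginal rate of technical substitution to equal the input-price ratio: MP_N/MP_M = w/r.
Here MP_N/MP_M = (2/3)·(M/N)/(1/3) = 2·(M/N). Setting this equal to 1.28/10 = 0.128 gives M = 0.064N.
Substituting into q = 50: N^(2/3)·(0.064N)^(1/3) = 50.
Solving, N = 125 and M = 8.

N* = 125, M* = 8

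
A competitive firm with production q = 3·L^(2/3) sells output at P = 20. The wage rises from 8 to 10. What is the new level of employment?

L* = 64

From P·MP_L = w with MP_L = 2·L^(-1/3), the labor demand is L(w) = (40/w)^(3).
At w = 8: L = 125. At w = 10: L = 64.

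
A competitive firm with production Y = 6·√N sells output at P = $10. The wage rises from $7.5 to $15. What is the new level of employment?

N* = 4

From P·MP_N = w with MP_N = 3·N^(-1/2), the labor demand is N(w) = (30/w)^(2).
At w = 7.5: N = 16. At w = 15: N = 4.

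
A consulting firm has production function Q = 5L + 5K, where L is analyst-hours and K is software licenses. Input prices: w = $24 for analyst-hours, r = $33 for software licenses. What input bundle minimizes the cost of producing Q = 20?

L* = 4, K* = 0

The inputs are perfect substitutes, so the firm uses whichever has the lower cost per unit of output.
Cost per unit of output via L is w/5 = 4.8; via K it is r/5 = 6.6. L is cheaper.
Producing Q = 20 with L alone: L = 4, K = 0.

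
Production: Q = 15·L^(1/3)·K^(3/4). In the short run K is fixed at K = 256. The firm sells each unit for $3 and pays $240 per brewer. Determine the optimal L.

L* = 8

With K = 256, MP_L = (1/3)·15·L^(-2/3)·256^(3/4) = 320·L^(-2/3).
Profit maximization for a price taker requires P·MP_L = w: 3·320·L^(-2/3) = 240.
So L^(-2/3) = 0.25, which gives L = 8.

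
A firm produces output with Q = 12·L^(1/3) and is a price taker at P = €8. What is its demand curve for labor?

MP_L = (1/3)·12·L^(-2/3) = 4·L^(-2/3).
Setting P·MP_L = w: 32·L^(-2/3) = w.
Solving for L: L^(-2/3) = w/32, so L = (32/w)^(3/2).

L(w) = (32/w)^(3/2)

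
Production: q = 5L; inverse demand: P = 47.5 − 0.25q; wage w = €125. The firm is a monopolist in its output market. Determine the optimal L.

Marginal revenue from the inverse demand is MR = 47.5 − 0.5q.
The marginal product is MP_L = 5.
A monopolist hires until marginal revenue product equals the wage: MR·MP_L = w.
(47.5 − 2.5L)·5 = 125, so L = 9.

L* = 9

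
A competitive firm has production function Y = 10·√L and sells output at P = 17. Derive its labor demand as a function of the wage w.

L(w) = 7225/w²

MP_L = (1/2)·10·L^(-1/2) = 5·L^(-1/2).
Setting P·MP_L = w: 85·L^(-1/2) = w.
Solving for L: L^(-1/2) = w/85, so L = (85/w)^(2).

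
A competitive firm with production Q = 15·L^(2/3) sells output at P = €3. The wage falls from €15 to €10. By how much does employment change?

ΔL = 19

From P·MP_L = w with MP_L = 10·L^(-1/3), the labor demand is L(w) = (30/w)^(3).
At w = 15: L = 8. At w = 10: L = 27.
ΔL = 27 − 8 = 19.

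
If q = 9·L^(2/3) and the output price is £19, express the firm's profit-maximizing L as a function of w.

L(w) = 1481544/w³

MP_L = (2/3)·9·L^(-1/3) = 6·L^(-1/3).
Setting P·MP_L = w: 114·L^(-1/3) = w.
Solving for L: L^(-1/3) = w/114, so L = (114/w)^(3).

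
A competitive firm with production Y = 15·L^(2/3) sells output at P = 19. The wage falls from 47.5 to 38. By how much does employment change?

ΔL = 61

From P·MP_L = w with MP_L = 10·L^(-1/3), the labor demand is L(w) = (190/w)^(3).
At w = 47.5: L = 64. At w = 38: L = 125.
ΔL = 125 − 64 = 61.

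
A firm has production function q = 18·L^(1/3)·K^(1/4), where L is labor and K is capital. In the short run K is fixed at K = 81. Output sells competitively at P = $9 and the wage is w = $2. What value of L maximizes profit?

With K = 81, MP_L = (1/3)·18·L^(-2/3)·81^(1/4) = 18·L^(-2/3).
Profit maximization for a price taker requires P·MP_L = w: 9·18·L^(-2/3) = 2.
So L^(-2/3) = 1/81, which gives L = 729.

L* = 729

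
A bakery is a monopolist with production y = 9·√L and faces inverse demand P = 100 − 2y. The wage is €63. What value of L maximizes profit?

Marginal revenue from the inverse demand is MR = 100 − 4y.
The marginal product is MP_L = 4.5·L^(-1/2).
A monopolist hires until marginal revenue product equals the wage: MR·MP_L = w.
At L, y = 9·√L. Substituting and solving: (100 − 36·√L)·4.5·L^(-1/2) = 63 gives L = 4.

L* = 4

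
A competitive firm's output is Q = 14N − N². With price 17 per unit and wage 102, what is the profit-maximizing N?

N* = 4

The marginal product of N is MP_N = 14 − 2N.
A price-taking firm hires until the value of the marginal product equals the wage: P·MP_N = w, so 17·(14 − 2N) = 102.
Then 14 − 2N = 6, giving N = 4.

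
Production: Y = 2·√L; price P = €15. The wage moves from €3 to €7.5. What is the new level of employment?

L* = 4

From P·MP_L = w with MP_L = L^(-1/2), the labor demand is L(w) = (15/w)^(2).
At w = 3: L = 25. At w = 7.5: L = 4.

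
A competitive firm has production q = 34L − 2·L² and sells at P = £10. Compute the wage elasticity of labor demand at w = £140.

From P·MP_L = w with MP_L = 34 − 4L, labor demand is L(w) = (34 − w/10)/4.
dL/dw = −1/(40) = -0.025.
At w = 140, L = 5, so ε = (dL/dw)·(w/L) = (-0.025)·(140/5) = -0.7.

ε = -0.7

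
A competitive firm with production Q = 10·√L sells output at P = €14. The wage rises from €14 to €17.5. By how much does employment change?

From P·MP_L = w with MP_L = 5·L^(-1/2), the labor demand is L(w) = (70/w)^(2).
At w = 14: L = 25. At w = 17.5: L = 16.
ΔL = 16 − 25 = -9.

ΔL = -9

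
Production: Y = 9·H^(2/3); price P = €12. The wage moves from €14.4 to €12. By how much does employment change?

ΔH = 91

From P·MP_H = w with MP_H = 6·H^(-1/3), the labor demand is H(w) = (72/w)^(3).
At w = 14.4: H = 125. At w = 12: H = 216.
ΔH = 216 − 125 = 91.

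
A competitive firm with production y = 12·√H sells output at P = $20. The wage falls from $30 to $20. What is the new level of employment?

From P·MP_H = w with MP_H = 6·H^(-1/2), the labor demand is H(w) = (120/w)^(2).
At w = 30: H = 16. At w = 20: H = 36.

H* = 36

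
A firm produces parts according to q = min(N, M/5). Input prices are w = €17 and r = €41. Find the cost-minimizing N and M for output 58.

With a fixed-proportions technology, the cost-minimizing bundle uses no slack in either input: N = M/5 = q.
So N = 58 and M = 5·58 = 290.

N* = 58, M* = 290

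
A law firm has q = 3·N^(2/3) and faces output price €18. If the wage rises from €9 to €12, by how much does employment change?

ΔN = -37

From P·MP_N = w with MP_N = 2·N^(-1/3), the labor demand is N(w) = (36/w)^(3).
At w = 9: N = 64. At w = 12: N = 27.
ΔN = 27 − 64 = -37.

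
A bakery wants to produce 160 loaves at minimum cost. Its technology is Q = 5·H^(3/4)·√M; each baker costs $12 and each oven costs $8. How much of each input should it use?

H* = 16, M* = 16

Cost minimization requires the marginal rate of technical substitution to equal the input-price ratio: MP_H/MP_M = w/r.
Here MP_H/MP_M = (3/4)·(M/H)/(1/2) = 1.5·(M/H). Setting this equal to 12/8 = 1.5 gives M = H.
Substituting into Q = 160: 5·H^(3/4)·(H)^(1/2) = 160.
Solving, H = 16 and M = 16.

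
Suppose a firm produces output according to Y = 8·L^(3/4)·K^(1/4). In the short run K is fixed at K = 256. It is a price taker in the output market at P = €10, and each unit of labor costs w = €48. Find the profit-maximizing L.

L* = 625

With K = 256, MP_L = (3/4)·8·L^(-1/4)·256^(1/4) = 24·L^(-1/4).
Profit maximization for a price taker requires P·MP_L = w: 10·24·L^(-1/4) = 48.
So L^(-1/4) = 0.2, which gives L = 625.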